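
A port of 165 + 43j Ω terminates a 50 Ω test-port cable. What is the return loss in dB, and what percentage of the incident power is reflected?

RL ≈ 5.04 dB; 31.4% of incident power reflected

Γ = (115 + j43)/(215 + j43), |Γ| = 0.56
RL = −20·log₁₀(0.56) = 5.04 dB
P_refl/P_inc = |Γ|² = 0.314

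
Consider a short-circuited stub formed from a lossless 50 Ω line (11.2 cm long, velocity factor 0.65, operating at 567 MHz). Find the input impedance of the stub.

λ = v/f = 0.65·c / 567 MHz = 0.344 m
βl = 2π·l/λ = 2π × 0.326 = 117°
tan(βl) = -1.94
For a short-circuited stub, Z_in = jZ_0·tan(βl)

Z_in ≈ −j97.1 Ω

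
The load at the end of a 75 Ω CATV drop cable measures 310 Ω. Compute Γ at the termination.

Γ = 0.61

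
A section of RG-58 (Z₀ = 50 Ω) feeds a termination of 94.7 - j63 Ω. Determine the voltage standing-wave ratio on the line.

VSWR ≈ 2.92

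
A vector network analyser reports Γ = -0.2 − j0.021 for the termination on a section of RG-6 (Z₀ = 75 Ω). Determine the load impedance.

Z_L ≈ 50 − j2.19 Ω

Z_L = Z_0·(1 + Γ)/(1 − Γ) = 75·(0.8 − j0.021)/(1.2 + j0.021)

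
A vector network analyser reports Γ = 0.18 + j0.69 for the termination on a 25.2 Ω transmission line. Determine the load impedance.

Z_L ≈ 10.8 + j30.3 Ω

Z_L = Z_0·(1 + Γ)/(1 − Γ) = 25.2·(1.18 + j0.69)/(0.82 − j0.69)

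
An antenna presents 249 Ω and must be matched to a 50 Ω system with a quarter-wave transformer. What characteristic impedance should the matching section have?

Z_qwt ≈ 112 Ω

Z_qwt = √(Z_0·R_L) = √(50 × 249) = √12450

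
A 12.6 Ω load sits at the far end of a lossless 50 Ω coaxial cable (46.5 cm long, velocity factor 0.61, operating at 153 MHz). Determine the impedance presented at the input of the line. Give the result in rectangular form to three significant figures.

Z_in ≈ 20.6 − j37.7 Ω

λ = v/f = 0.61·c / 153 MHz = 1.2 m
βl = 2π·l/λ = 2π × 0.389 = 140°
tan(βl) = tan(140°) = -0.84
Z_in = Z_0·(Z_L + jZ_0·tanβl)/(Z_0 + jZ_L·tanβl)
     = 50·(12.6 − j42)/(50 − j10.6)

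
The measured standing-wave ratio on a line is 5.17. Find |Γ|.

|Γ| ≈ 0.676

|Γ| = (S − 1)/(S + 1) = (5.17 − 1)/(5.17 + 1) = 4.17/6.17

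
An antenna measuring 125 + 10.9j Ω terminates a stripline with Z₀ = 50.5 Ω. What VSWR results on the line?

VSWR ≈ 2.5

Γ = (Z_L − Z_0)/(Z_L + Z_0) = (74.5 + j10.9)/(175.5 + j10.9)
|Γ| = 75.3/176 = 0.428
VSWR = (1 + |Γ|)/(1 − |Γ|) = 1.43/0.572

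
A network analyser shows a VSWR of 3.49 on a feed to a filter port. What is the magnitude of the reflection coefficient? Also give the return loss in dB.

|Γ| = (S − 1)/(S + 1) = (3.49 − 1)/(3.49 + 1) = 2.49/4.49
RL = −20·log₁₀|Γ| = −20·log₁₀(0.555)

|Γ| ≈ 0.555; return loss ≈ 5.12 dB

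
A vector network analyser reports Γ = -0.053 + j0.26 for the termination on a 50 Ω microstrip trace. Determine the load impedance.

Z_L ≈ 39.5 + j22.1 Ω

Z_L = Z_0·(1 + Γ)/(1 − Γ) = 50·(0.947 + j0.26)/(1.05 − j0.26)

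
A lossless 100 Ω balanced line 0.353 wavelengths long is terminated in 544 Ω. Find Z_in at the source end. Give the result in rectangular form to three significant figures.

βl = 2π × 0.353 = 127°
tan(βl) = tan(127°) = -1.32
Z_in = Z_0·(Z_L + jZ_0·tanβl)/(Z_0 + jZ_L·tanβl)
     = 100·(544 − j132)/(100 − j720)

Z_in ≈ 28.3 + j71.6 Ω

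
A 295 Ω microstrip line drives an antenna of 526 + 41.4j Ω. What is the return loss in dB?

RL ≈ 10.9 dB

Γ = (231 + j41.4)/(821 + j41.4), |Γ| = 0.285
RL = −20·log₁₀|Γ| = −20·log₁₀(0.285)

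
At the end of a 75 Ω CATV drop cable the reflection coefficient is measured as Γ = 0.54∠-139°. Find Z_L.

Z_L ≈ 25.2 − j25.2 Ω

Z_L = Z_0·(1 + Γ)/(1 − Γ) = 75·(0.592 − j0.354)/(1.41 + j0.354)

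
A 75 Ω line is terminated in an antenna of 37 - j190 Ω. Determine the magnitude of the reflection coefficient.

|Γ| ≈ 0.879

Γ = (Z_L − Z_0)/(Z_L + Z_0) = (-38 − j190)/(112 − j190)
|Γ| = 194/221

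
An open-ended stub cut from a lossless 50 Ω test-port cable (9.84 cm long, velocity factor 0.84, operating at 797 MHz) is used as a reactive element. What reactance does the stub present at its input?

X_in ≈ 20.2 Ω (inductive)

λ = v/f = 0.84·c / 797 MHz = 0.316 m
βl = 2π·l/λ = 2π × 0.311 = 112°
tan(βl) = -2.47
For an open-ended stub, Z_in = −jZ_0·cot(βl) = −jZ_0/tan(βl)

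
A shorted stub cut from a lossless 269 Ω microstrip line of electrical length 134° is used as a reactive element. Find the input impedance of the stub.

Z_in ≈ −j279 Ω

tan(βl) = -1.04
For a shorted stub, Z_in = jZ_0·tan(βl)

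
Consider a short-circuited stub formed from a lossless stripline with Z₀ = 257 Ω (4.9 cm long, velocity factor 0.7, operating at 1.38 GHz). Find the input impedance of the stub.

λ = v/f = 0.7·c / 1.38 GHz = 0.152 m
βl = 2π·l/λ = 2π × 0.322 = 116°
tan(βl) = -2.06
For a short-circuited stub, Z_in = jZ_0·tan(βl)

Z_in ≈ −j529 Ω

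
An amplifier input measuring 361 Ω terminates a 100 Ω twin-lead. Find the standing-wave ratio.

VSWR ≈ 3.61

Γ = (361 − 100)/(361 + 100) = 0.566
VSWR = (1 + 0.566)/(1 − 0.566)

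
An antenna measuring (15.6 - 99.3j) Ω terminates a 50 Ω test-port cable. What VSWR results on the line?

VSWR ≈ 16.1

Γ = (Z_L − Z_0)/(Z_L + Z_0) = (-34.4 − j99.3)/(65.6 − j99.3)
|Γ| = 105/119 = 0.883
VSWR = (1 + |Γ|)/(1 − |Γ|) = 1.88/0.117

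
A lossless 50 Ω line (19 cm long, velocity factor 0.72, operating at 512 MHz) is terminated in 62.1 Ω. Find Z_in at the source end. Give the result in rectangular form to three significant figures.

Z_in ≈ 59.1 + j7.54 Ω

λ = v/f = 0.72·c / 512 MHz = 0.422 m
βl = 2π·l/λ = 2π × 0.45 = 162°
tan(βl) = tan(162°) = -0.322
Z_in = Z_0·(Z_L + jZ_0·tanβl)/(Z_0 + jZ_L·tanβl)
     = 50·(62.1 − j16.1)/(50 − j20)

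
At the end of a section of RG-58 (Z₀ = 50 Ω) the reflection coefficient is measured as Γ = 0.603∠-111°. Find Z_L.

Z_L ≈ 17.7 − j31.3 Ω

Z_L = Z_0·(1 + Γ)/(1 − Γ) = 50·(0.784 − j0.563)/(1.22 + j0.563)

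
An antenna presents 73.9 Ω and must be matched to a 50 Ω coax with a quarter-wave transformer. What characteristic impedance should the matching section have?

Z_qwt ≈ 60.8 Ω

Z_qwt = √(Z_0·R_L) = √(50 × 73.9) = √3695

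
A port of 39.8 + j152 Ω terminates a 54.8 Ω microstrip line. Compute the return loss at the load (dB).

Γ = (-15 + j152)/(94.6 + j152), |Γ| = 0.853
RL = −20·log₁₀|Γ| = −20·log₁₀(0.853)

RL ≈ 1.38 dB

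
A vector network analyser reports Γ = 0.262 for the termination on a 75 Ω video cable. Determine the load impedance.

Z_L = Z_0·(1 + Γ)/(1 − Γ) = 75·(1.26)/(0.738)

Z_L ≈ 128 Ω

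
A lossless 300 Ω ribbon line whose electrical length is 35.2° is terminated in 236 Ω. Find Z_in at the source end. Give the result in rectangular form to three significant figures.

Z_in ≈ 270 + j61.7 Ω

tan(βl) = tan(35.2°) = 0.705
Z_in = Z_0·(Z_L + jZ_0·tanβl)/(Z_0 + jZ_L·tanβl)
     = 300·(236 + j212)/(300 + j166)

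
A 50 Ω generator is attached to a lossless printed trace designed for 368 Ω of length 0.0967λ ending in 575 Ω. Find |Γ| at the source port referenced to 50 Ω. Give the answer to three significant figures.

βl = 2π × 0.0967 = 34.8°
tan(βl) = 0.695
Z_in = Z_0·(Z_L + jZ_0·tanβl)/(Z_0 + jZ_L·tanβl) = 391 − j169 Ω
Γ_s = (Z_in − Z_s)/(Z_in + Z_s) = (341 − j169)/(441 − j169), |Γ_s| = 0.806

|Γ| ≈ 0.806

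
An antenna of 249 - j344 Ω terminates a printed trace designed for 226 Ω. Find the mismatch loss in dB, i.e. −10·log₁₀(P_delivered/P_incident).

mismatch loss ≈ 1.84 dB

Γ = (23 − j344)/(475 − j344), |Γ| = 0.588
|Γ|² = 0.346, so P_del/P_inc = 1 − |Γ|² = 0.654
ML = −10·log₁₀(1 − |Γ|²)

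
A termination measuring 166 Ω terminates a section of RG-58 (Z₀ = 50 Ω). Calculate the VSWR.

For a purely resistive load, VSWR = R_L/Z_0 or Z_0/R_L (whichever > 1) = 166/50

VSWR ≈ 3.32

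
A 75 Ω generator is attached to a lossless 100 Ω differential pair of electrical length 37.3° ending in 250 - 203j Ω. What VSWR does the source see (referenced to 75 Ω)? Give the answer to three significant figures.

VSWR ≈ 4.34

tan(βl) = 0.762
Z_in = Z_0·(Z_L + jZ_0·tanβl)/(Z_0 + jZ_L·tanβl) = 39.1 − j79 Ω
Γ_s = (Z_in − Z_s)/(Z_in + Z_s) = (-35.9 − j79)/(114 − j79), |Γ_s| = 0.626
VSWR = (1 + |Γ_s|)/(1 − |Γ_s|)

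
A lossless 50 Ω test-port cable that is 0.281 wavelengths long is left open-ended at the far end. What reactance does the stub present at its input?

βl = 2π × 0.281 = 101°
tan(βl) = -5.07
For an open-ended stub, Z_in = −jZ_0·cot(βl) = −jZ_0/tan(βl)

X_in ≈ 9.86 Ω (inductive)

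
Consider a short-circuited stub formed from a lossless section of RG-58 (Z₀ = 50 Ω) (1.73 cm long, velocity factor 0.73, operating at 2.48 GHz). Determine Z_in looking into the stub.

Z_in ≈ +j141 Ω

λ = v/f = 0.73·c / 2.48 GHz = 0.0883 m
βl = 2π·l/λ = 2π × 0.196 = 70.5°
tan(βl) = 2.83
For a short-circuited stub, Z_in = jZ_0·tan(βl)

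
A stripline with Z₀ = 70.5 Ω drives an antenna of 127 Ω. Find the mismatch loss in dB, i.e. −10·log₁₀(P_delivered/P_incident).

Γ = (127 − 70.5)/(127 + 70.5) = 0.286
|Γ|² = 0.0818, so P_del/P_inc = 1 − |Γ|² = 0.918
ML = −10·log₁₀(1 − |Γ|²)

mismatch loss ≈ 0.371 dB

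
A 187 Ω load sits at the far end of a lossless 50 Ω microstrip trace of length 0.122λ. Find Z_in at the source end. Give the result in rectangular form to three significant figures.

Z_in ≈ 25.8 − j44.8 Ω

βl = 2π × 0.122 = 43.9°
tan(βl) = tan(43.9°) = 0.963
Z_in = Z_0·(Z_L + jZ_0·tanβl)/(Z_0 + jZ_L·tanβl)
     = 50·(187 + j48.1)/(50 + j180)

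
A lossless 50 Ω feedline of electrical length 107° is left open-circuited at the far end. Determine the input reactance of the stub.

tan(βl) = -3.27
For an open-circuited stub, Z_in = −jZ_0·cot(βl) = −jZ_0/tan(βl)

X_in ≈ 15.3 Ω (inductive)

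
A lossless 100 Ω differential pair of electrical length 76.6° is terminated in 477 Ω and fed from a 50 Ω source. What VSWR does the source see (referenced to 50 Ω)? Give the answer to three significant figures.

VSWR ≈ 2.82

tan(βl) = 4.2
Z_in = Z_0·(Z_L + jZ_0·tanβl)/(Z_0 + jZ_L·tanβl) = 22.1 − j22.7 Ω
Γ_s = (Z_in − Z_s)/(Z_in + Z_s) = (-27.9 − j22.7)/(72.1 − j22.7), |Γ_s| = 0.476
VSWR = (1 + |Γ_s|)/(1 − |Γ_s|)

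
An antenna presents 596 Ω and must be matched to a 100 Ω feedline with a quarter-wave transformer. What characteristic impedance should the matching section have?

Z_qwt ≈ 244 Ω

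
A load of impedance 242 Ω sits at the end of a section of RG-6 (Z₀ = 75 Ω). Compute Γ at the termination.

Γ = 0.527

Γ = (Z_L − Z_0)/(Z_L + Z_0) = (242 − 75)/(242 + 75) = 167/317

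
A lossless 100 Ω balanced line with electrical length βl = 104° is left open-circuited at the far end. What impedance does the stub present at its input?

Z_in ≈ +j24.9 Ω

tan(βl) = -4.01
For an open-circuited stub, Z_in = −jZ_0·cot(βl) = −jZ_0/tan(βl)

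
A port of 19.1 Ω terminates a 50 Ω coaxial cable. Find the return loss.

RL ≈ 6.99 dB

Γ = (19.1 − 50)/(19.1 + 50) = -0.447
RL = −20·log₁₀|Γ| = −20·log₁₀(0.447)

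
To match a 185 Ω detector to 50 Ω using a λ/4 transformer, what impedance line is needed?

Z_qwt = √(Z_0·R_L) = √(50 × 185) = √9250

Z_qwt ≈ 96.2 Ω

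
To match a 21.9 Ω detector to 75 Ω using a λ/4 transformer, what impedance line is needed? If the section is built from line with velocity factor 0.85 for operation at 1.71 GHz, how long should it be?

Z_qwt ≈ 40.5 Ω; length ≈ 3.73 cm

Z_qwt = √(Z_0·R_L) = √(75 × 21.9) = √1642
λ = 0.85·c/f = 0.149 m, so l = λ/4 = 0.0373 m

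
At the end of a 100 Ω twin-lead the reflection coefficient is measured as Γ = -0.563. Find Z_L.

Z_L = Z_0·(1 + Γ)/(1 − Γ) = 100·(0.437)/(1.56)

Z_L ≈ 28 Ω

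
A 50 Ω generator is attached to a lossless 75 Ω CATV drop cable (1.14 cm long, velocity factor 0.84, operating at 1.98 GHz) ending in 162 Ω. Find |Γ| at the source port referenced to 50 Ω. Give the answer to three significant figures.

λ = v/f = 0.84·c / 1.98 GHz = 0.127 m
βl = 2π·l/λ = 2π × 0.0896 = 32.2°
tan(βl) = 0.631
Z_in = Z_0·(Z_L + jZ_0·tanβl)/(Z_0 + jZ_L·tanβl) = 79.3 − j60.7 Ω
Γ_s = (Z_in − Z_s)/(Z_in + Z_s) = (29.3 − j60.7)/(129 − j60.7), |Γ_s| = 0.472

|Γ| ≈ 0.472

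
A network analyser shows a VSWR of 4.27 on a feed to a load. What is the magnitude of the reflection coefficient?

|Γ| ≈ 0.62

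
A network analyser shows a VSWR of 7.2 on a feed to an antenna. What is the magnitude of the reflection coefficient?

|Γ| ≈ 0.756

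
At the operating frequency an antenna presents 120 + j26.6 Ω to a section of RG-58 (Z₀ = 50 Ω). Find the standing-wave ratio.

Γ = (Z_L − Z_0)/(Z_L + Z_0) = (70 + j26.6)/(170 + j26.6)
|Γ| = 74.9/172 = 0.435
VSWR = (1 + |Γ|)/(1 − |Γ|) = 1.44/0.565

VSWR ≈ 2.54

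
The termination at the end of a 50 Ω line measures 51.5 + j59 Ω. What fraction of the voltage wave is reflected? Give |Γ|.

|Γ| ≈ 0.503

Γ = (Z_L − Z_0)/(Z_L + Z_0) = (1.5 + j59)/(101.5 + j59)
|Γ| = 59/117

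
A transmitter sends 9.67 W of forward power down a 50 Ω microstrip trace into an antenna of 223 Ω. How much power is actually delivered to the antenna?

Γ = (223 − 50)/(223 + 50) = 0.634
|Γ|² = 0.402
P_refl = |Γ|²·P_inc = 3.88 W, P_del = (1 − |Γ|²)·P_inc = 5.79 W

P_delivered ≈ 5.79 W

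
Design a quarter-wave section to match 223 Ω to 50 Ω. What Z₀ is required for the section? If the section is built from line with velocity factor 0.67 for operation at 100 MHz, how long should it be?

Z_qwt = √(Z_0·R_L) = √(50 × 223) = √11150
λ = 0.67·c/f = 2.01 m, so l = λ/4 = 0.502 m

Z_qwt ≈ 106 Ω; length ≈ 50.2 cm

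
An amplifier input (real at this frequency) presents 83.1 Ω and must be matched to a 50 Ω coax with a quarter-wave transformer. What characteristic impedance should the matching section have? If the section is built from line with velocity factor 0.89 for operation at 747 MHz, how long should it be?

Z_qwt ≈ 64.5 Ω; length ≈ 8.94 cm

Z_qwt = √(Z_0·R_L) = √(50 × 83.1) = √4155
λ = 0.89·c/f = 0.357 m, so l = λ/4 = 0.0894 m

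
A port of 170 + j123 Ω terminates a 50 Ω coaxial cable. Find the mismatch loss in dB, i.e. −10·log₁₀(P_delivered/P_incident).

Γ = (120 + j123)/(220 + j123), |Γ| = 0.682
|Γ|² = 0.465, so P_del/P_inc = 1 − |Γ|² = 0.535
ML = −10·log₁₀(1 − |Γ|²)

mismatch loss ≈ 2.71 dB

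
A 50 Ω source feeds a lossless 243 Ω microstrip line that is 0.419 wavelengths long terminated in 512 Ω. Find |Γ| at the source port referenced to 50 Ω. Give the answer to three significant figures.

βl = 2π × 0.419 = 151°
tan(βl) = -0.558
Z_in = Z_0·(Z_L + jZ_0·tanβl)/(Z_0 + jZ_L·tanβl) = 282 + j196 Ω
Γ_s = (Z_in − Z_s)/(Z_in + Z_s) = (232 + j196)/(332 + j196), |Γ_s| = 0.788

|Γ| ≈ 0.788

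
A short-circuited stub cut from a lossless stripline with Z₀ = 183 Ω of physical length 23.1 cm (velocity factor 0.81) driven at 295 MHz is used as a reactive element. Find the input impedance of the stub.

Z_in ≈ −j945 Ω

λ = v/f = 0.81·c / 295 MHz = 0.824 m
βl = 2π·l/λ = 2π × 0.28 = 101°
tan(βl) = -5.17
For a short-circuited stub, Z_in = jZ_0·tan(βl)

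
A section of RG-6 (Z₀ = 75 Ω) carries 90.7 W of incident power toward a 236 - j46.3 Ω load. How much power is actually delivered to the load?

P_delivered ≈ 65 W

|Γ| = |(161 − j46.3)/(311 − j46.3)| = 0.533
|Γ|² = 0.284
P_refl = |Γ|²·P_inc = 25.7 W, P_del = (1 − |Γ|²)·P_inc = 65 W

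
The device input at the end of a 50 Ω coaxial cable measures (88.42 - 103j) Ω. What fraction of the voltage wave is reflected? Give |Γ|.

|Γ| ≈ 0.637

Γ = (Z_L − Z_0)/(Z_L + Z_0) = (38.42 − j103)/(138.4 − j103)
|Γ| = 110/173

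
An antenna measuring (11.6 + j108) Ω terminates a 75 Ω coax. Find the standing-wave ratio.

VSWR ≈ 20

Γ = (Z_L − Z_0)/(Z_L + Z_0) = (-63.4 + j108)/(86.6 + j108)
|Γ| = 125/138 = 0.905
VSWR = (1 + |Γ|)/(1 − |Γ|) = 1.9/0.0953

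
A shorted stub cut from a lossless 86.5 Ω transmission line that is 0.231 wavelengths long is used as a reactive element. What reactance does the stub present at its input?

X_in ≈ 721 Ω (inductive)

βl = 2π × 0.231 = 83.2°
tan(βl) = 8.34
For a shorted stub, Z_in = jZ_0·tan(βl)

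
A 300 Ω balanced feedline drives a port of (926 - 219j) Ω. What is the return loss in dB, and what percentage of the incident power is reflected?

Γ = (626 − j219)/(1226 − j219), |Γ| = 0.533
RL = −20·log₁₀(0.533) = 5.47 dB
P_refl/P_inc = |Γ|² = 0.284

RL ≈ 5.47 dB; 28.4% of incident power reflected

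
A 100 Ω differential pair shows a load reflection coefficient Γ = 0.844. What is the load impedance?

Z_L ≈ 1180 Ω

Z_L = Z_0·(1 + Γ)/(1 − Γ) = 100·(1.84)/(0.156)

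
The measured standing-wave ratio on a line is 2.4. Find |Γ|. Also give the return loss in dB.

|Γ| = (S − 1)/(S + 1) = (2.4 − 1)/(2.4 + 1) = 1.4/3.4
RL = −20·log₁₀|Γ| = −20·log₁₀(0.412)

|Γ| ≈ 0.412; return loss ≈ 7.71 dB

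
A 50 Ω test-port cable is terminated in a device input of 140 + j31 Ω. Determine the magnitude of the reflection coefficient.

Γ = (Z_L − Z_0)/(Z_L + Z_0) = (90 + j31)/(190 + j31)
|Γ| = 95.2/193

|Γ| ≈ 0.494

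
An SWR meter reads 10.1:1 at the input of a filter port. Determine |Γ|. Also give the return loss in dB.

|Γ| ≈ 0.82; return loss ≈ 1.73 dB

|Γ| = (S − 1)/(S + 1) = (10.1 − 1)/(10.1 + 1) = 9.1/11.1
RL = −20·log₁₀|Γ| = −20·log₁₀(0.82)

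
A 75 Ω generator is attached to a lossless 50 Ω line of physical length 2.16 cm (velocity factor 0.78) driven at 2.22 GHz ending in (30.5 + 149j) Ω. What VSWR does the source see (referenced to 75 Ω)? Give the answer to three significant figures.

VSWR ≈ 20.7

λ = v/f = 0.78·c / 2.22 GHz = 0.105 m
βl = 2π·l/λ = 2π × 0.205 = 73.8°
tan(βl) = 3.44
Z_in = Z_0·(Z_L + jZ_0·tanβl)/(Z_0 + jZ_L·tanβl) = 4.35 − j33.7 Ω
Γ_s = (Z_in − Z_s)/(Z_in + Z_s) = (-70.6 − j33.7)/(79.4 − j33.7), |Γ_s| = 0.908
VSWR = (1 + |Γ_s|)/(1 − |Γ_s|)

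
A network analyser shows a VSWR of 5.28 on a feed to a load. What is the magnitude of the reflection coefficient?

|Γ| ≈ 0.682

|Γ| = (S − 1)/(S + 1) = (5.28 − 1)/(5.28 + 1) = 4.28/6.28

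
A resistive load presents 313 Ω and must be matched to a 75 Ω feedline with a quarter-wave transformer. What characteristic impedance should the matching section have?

Z_qwt ≈ 153 Ω

Z_qwt = √(Z_0·R_L) = √(75 × 313) = √23480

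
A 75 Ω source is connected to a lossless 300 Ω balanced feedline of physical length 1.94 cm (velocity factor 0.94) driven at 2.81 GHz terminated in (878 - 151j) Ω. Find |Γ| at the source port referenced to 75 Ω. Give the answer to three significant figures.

|Γ| ≈ 0.432

λ = v/f = 0.94·c / 2.81 GHz = 0.1 m
βl = 2π·l/λ = 2π × 0.193 = 69.6°
tan(βl) = 2.69
Z_in = Z_0·(Z_L + jZ_0·tanβl)/(Z_0 + jZ_L·tanβl) = 107 − j79.6 Ω
Γ_s = (Z_in − Z_s)/(Z_in + Z_s) = (32.1 − j79.6)/(182 − j79.6), |Γ_s| = 0.432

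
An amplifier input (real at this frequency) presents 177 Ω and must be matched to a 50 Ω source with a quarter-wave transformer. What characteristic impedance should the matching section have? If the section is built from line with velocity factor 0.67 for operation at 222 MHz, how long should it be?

Z_qwt = √(Z_0·R_L) = √(50 × 177) = √8850
λ = 0.67·c/f = 0.905 m, so l = λ/4 = 0.226 m

Z_qwt ≈ 94.1 Ω; length ≈ 22.6 cm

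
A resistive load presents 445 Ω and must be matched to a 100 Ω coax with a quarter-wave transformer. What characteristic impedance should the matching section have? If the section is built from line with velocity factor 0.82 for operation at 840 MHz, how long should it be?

Z_qwt = √(Z_0·R_L) = √(100 × 445) = √44500
λ = 0.82·c/f = 0.293 m, so l = λ/4 = 0.0732 m

Z_qwt ≈ 211 Ω; length ≈ 7.32 cm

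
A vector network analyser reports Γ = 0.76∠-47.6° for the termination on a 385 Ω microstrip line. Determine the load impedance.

Z_L = Z_0·(1 + Γ)/(1 − Γ) = 385·(1.51 − j0.561)/(0.488 + j0.561)

Z_L ≈ 294 − j782 Ω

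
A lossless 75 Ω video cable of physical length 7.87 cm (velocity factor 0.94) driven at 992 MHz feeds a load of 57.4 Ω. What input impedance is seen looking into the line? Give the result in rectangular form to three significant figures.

Z_in ≈ 96.1 − j8.61 Ω

λ = v/f = 0.94·c / 992 MHz = 0.284 m
βl = 2π·l/λ = 2π × 0.277 = 99.7°
tan(βl) = tan(99.7°) = -5.87
Z_in = Z_0·(Z_L + jZ_0·tanβl)/(Z_0 + jZ_L·tanβl)
     = 75·(57.4 − j440)/(75 − j337)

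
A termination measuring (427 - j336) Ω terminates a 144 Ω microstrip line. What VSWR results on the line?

VSWR ≈ 4.94

Γ = (Z_L − Z_0)/(Z_L + Z_0) = (283 − j336)/(571 − j336)
|Γ| = 439/663 = 0.663
VSWR = (1 + |Γ|)/(1 − |Γ|) = 1.66/0.337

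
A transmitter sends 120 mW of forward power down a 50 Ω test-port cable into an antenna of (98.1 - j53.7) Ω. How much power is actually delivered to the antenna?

P_delivered ≈ 94.9 mW

|Γ| = |(48.1 − j53.7)/(148.1 − j53.7)| = 0.458
|Γ|² = 0.209
P_refl = |Γ|²·P_inc = 25.1 mW, P_del = (1 − |Γ|²)·P_inc = 94.9 mW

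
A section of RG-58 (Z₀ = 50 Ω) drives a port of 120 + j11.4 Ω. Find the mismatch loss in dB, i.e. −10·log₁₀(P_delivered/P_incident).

mismatch loss ≈ 0.826 dB

Γ = (70 + j11.4)/(170 + j11.4), |Γ| = 0.416
|Γ|² = 0.173, so P_del/P_inc = 1 − |Γ|² = 0.827
ML = −10·log₁₀(1 − |Γ|²)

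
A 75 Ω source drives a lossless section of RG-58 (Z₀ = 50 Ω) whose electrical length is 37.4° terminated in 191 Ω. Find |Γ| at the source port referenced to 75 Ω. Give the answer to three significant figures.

|Γ| ≈ 0.581

tan(βl) = 0.765
Z_in = Z_0·(Z_L + jZ_0·tanβl)/(Z_0 + jZ_L·tanβl) = 31.8 − j54.5 Ω
Γ_s = (Z_in − Z_s)/(Z_in + Z_s) = (-43.2 − j54.5)/(107 − j54.5), |Γ_s| = 0.581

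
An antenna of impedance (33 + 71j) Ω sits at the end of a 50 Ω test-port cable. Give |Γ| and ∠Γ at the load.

Γ ≈ 0.668 ∠ 62.9°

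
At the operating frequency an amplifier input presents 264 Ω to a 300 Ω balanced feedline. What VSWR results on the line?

VSWR ≈ 1.14

Γ = (264 − 300)/(264 + 300) = -0.0638
VSWR = (1 + 0.0638)/(1 − 0.0638)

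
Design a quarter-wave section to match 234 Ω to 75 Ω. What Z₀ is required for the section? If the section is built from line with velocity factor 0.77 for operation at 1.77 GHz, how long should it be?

Z_qwt ≈ 132 Ω; length ≈ 3.26 cm

Z_qwt = √(Z_0·R_L) = √(75 × 234) = √17550
λ = 0.77·c/f = 0.131 m, so l = λ/4 = 0.0326 m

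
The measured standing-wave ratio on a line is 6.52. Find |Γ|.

|Γ| = (S − 1)/(S + 1) = (6.52 − 1)/(6.52 + 1) = 5.52/7.52

|Γ| ≈ 0.734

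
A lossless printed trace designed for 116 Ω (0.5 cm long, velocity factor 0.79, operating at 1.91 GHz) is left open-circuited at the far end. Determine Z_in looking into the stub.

Z_in ≈ −j448 Ω

λ = v/f = 0.79·c / 1.91 GHz = 0.124 m
βl = 2π·l/λ = 2π × 0.0403 = 14.5°
tan(βl) = 0.259
For an open-circuited stub, Z_in = −jZ_0·cot(βl) = −jZ_0/tan(βl)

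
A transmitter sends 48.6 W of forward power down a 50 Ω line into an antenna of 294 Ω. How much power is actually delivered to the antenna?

Γ = (294 − 50)/(294 + 50) = 0.709
|Γ|² = 0.503
P_refl = |Γ|²·P_inc = 24.5 W, P_del = (1 − |Γ|²)·P_inc = 24.1 W

P_delivered ≈ 24.1 W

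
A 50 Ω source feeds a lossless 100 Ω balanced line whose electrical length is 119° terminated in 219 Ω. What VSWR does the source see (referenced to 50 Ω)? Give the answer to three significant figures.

tan(βl) = -1.8
Z_in = Z_0·(Z_L + jZ_0·tanβl)/(Z_0 + jZ_L·tanβl) = 56.1 + j41.2 Ω
Γ_s = (Z_in − Z_s)/(Z_in + Z_s) = (6.1 + j41.2)/(106 + j41.2), |Γ_s| = 0.366
VSWR = (1 + |Γ_s|)/(1 − |Γ_s|)

VSWR ≈ 2.16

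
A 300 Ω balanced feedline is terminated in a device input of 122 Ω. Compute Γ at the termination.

Γ = (Z_L − Z_0)/(Z_L + Z_0) = (122 − 300)/(122 + 300) = -178/422

Γ = -0.422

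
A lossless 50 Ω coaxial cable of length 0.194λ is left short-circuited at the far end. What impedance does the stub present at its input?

βl = 2π × 0.194 = 69.8°
tan(βl) = 2.72
For a short-circuited stub, Z_in = jZ_0·tan(βl)

Z_in ≈ +j136 Ω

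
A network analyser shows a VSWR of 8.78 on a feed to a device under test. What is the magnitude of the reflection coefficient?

|Γ| = (S − 1)/(S + 1) = (8.78 − 1)/(8.78 + 1) = 7.78/9.78

|Γ| ≈ 0.796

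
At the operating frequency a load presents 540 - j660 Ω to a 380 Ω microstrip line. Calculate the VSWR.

VSWR ≈ 4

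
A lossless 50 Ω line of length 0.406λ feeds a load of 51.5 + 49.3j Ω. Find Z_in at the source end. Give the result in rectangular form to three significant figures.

Z_in ≈ 23.1 + j19.1 Ω

βl = 2π × 0.406 = 146°
tan(βl) = tan(146°) = -0.67
Z_in = Z_0·(Z_L + jZ_0·tanβl)/(Z_0 + jZ_L·tanβl)
     = 50·(51.5 + j15.8)/(83.1 − j34.5)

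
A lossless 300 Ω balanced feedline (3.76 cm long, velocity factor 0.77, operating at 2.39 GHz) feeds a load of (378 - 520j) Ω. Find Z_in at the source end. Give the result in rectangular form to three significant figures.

Z_in ≈ 488 + j567 Ω

λ = v/f = 0.77·c / 2.39 GHz = 0.0967 m
βl = 2π·l/λ = 2π × 0.389 = 140°
tan(βl) = tan(140°) = -0.838
Z_in = Z_0·(Z_L + jZ_0·tanβl)/(Z_0 + jZ_L·tanβl)
     = 300·(378 − j771)/(-136 − j317)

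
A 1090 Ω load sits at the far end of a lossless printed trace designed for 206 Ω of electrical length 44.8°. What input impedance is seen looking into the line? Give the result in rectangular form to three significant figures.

Z_in ≈ 75.7 − j193 Ω

tan(βl) = tan(44.8°) = 0.993
Z_in = Z_0·(Z_L + jZ_0·tanβl)/(Z_0 + jZ_L·tanβl)
     = 206·(1090 + j205)/(206 + j1080)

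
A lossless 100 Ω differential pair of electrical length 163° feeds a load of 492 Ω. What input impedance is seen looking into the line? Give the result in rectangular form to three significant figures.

tan(βl) = tan(163°) = -0.306
Z_in = Z_0·(Z_L + jZ_0·tanβl)/(Z_0 + jZ_L·tanβl)
     = 100·(492 − j30.6)/(100 − j150)

Z_in ≈ 165 + j217 Ω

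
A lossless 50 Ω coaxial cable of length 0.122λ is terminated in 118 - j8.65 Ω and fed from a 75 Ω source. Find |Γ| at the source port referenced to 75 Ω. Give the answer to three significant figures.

|Γ| ≈ 0.458

βl = 2π × 0.122 = 43.9°
tan(βl) = 0.963
Z_in = Z_0·(Z_L + jZ_0·tanβl)/(Z_0 + jZ_L·tanβl) = 34.8 − j34 Ω
Γ_s = (Z_in − Z_s)/(Z_in + Z_s) = (-40.2 − j34)/(110 − j34), |Γ_s| = 0.458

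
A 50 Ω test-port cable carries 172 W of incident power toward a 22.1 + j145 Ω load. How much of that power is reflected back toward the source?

|Γ| = |(-27.9 + j145)/(72.1 + j145)| = 0.912
|Γ|² = 0.831
P_refl = |Γ|²·P_inc = 143 W, P_del = (1 − |Γ|²)·P_inc = 29 W

P_reflected ≈ 143 W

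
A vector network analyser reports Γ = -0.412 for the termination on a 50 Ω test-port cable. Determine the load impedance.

Z_L ≈ 20.8 Ω

Z_L = Z_0·(1 + Γ)/(1 − Γ) = 50·(0.588)/(1.41)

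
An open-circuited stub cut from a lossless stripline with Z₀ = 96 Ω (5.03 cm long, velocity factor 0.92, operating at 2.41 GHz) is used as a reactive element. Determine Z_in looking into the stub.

Z_in ≈ +j239 Ω

λ = v/f = 0.92·c / 2.41 GHz = 0.115 m
βl = 2π·l/λ = 2π × 0.439 = 158°
tan(βl) = -0.402
For an open-circuited stub, Z_in = −jZ_0·cot(βl) = −jZ_0/tan(βl)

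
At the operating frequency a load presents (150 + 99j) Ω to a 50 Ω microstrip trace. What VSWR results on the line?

VSWR ≈ 4.41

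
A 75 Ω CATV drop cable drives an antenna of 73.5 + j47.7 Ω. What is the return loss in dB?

RL ≈ 10.3 dB

Γ = (-1.5 + j47.7)/(148.5 + j47.7), |Γ| = 0.306
RL = −20·log₁₀|Γ| = −20·log₁₀(0.306)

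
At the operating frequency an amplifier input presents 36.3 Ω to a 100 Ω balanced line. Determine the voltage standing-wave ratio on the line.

VSWR ≈ 2.75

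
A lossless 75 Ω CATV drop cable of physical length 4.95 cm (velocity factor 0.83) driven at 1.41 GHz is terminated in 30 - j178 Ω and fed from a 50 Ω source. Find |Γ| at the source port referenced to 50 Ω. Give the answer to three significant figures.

|Γ| ≈ 0.879

λ = v/f = 0.83·c / 1.41 GHz = 0.177 m
βl = 2π·l/λ = 2π × 0.28 = 101°
tan(βl) = -5.19
Z_in = Z_0·(Z_L + jZ_0·tanβl)/(Z_0 + jZ_L·tanβl) = 6.33 + j49 Ω
Γ_s = (Z_in − Z_s)/(Z_in + Z_s) = (-43.7 + j49)/(56.3 + j49), |Γ_s| = 0.879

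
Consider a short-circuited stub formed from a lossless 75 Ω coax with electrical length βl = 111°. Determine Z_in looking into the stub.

Z_in ≈ −j195 Ω

tan(βl) = -2.61
For a short-circuited stub, Z_in = jZ_0·tan(βl)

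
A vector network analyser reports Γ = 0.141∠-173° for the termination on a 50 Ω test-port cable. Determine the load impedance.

Z_L ≈ 37.7 − j1.32 Ω

Z_L = Z_0·(1 + Γ)/(1 − Γ) = 50·(0.86 − j0.0172)/(1.14 + j0.0172)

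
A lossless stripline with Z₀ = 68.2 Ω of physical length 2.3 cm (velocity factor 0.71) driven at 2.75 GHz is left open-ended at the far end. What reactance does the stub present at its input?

λ = v/f = 0.71·c / 2.75 GHz = 0.0775 m
βl = 2π·l/λ = 2π × 0.297 = 107°
tan(βl) = -3.29
For an open-ended stub, Z_in = −jZ_0·cot(βl) = −jZ_0/tan(βl)

X_in ≈ 20.7 Ω (inductive)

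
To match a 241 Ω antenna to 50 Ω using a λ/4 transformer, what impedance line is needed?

Z_qwt = √(Z_0·R_L) = √(50 × 241) = √12050

Z_qwt ≈ 110 Ω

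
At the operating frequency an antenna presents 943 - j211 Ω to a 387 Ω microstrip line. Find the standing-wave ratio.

Γ = (Z_L − Z_0)/(Z_L + Z_0) = (556 − j211)/(1330 − j211)
|Γ| = 595/1350 = 0.442
VSWR = (1 + |Γ|)/(1 − |Γ|) = 1.44/0.558

VSWR ≈ 2.58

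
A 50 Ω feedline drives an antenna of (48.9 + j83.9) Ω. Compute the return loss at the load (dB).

RL ≈ 3.78 dB

Γ = (-1.1 + j83.9)/(98.9 + j83.9), |Γ| = 0.647
RL = −20·log₁₀|Γ| = −20·log₁₀(0.647)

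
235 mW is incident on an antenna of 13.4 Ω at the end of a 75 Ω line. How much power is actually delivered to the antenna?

Γ = (13.4 − 75)/(13.4 + 75) = -0.697
|Γ|² = 0.486
P_refl = |Γ|²·P_inc = 114 mW, P_del = (1 − |Γ|²)·P_inc = 121 mW

P_delivered ≈ 121 mW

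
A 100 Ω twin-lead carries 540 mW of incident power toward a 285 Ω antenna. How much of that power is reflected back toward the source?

Γ = (285 − 100)/(285 + 100) = 0.481
|Γ|² = 0.231
P_refl = |Γ|²·P_inc = 125 mW, P_del = (1 − |Γ|²)·P_inc = 415 mW

P_reflected ≈ 125 mW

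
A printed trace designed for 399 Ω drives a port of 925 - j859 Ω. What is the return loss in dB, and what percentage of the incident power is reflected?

Γ = (526 − j859)/(1324 − j859), |Γ| = 0.638
RL = −20·log₁₀(0.638) = 3.9 dB
P_refl/P_inc = |Γ|² = 0.407

RL ≈ 3.9 dB; 40.7% of incident power reflected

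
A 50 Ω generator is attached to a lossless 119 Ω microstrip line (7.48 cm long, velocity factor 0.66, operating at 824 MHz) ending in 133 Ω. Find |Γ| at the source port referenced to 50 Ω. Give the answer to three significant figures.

|Γ| ≈ 0.377

λ = v/f = 0.66·c / 824 MHz = 0.24 m
βl = 2π·l/λ = 2π × 0.311 = 112°
tan(βl) = -2.47
Z_in = Z_0·(Z_L + jZ_0·tanβl)/(Z_0 + jZ_L·tanβl) = 110 + j8.5 Ω
Γ_s = (Z_in − Z_s)/(Z_in + Z_s) = (59.6 + j8.5)/(160 + j8.5), |Γ_s| = 0.377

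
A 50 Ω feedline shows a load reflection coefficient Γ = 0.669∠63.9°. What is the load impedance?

Z_L ≈ 32.2 + j69.9 Ω

Z_L = Z_0·(1 + Γ)/(1 − Γ) = 50·(1.29 + j0.601)/(0.706 − j0.601)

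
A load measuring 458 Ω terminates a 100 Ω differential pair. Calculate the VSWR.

VSWR ≈ 4.58

Γ = (458 − 100)/(458 + 100) = 0.642
VSWR = (1 + 0.642)/(1 − 0.642)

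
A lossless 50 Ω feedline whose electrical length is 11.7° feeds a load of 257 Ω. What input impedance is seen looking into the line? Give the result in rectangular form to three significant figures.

Z_in ≈ 126 − j123 Ω

tan(βl) = tan(11.7°) = 0.207
Z_in = Z_0·(Z_L + jZ_0·tanβl)/(Z_0 + jZ_L·tanβl)
     = 50·(257 + j10.4)/(50 + j53.2)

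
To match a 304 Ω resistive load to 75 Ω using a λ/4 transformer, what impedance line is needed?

Z_qwt ≈ 151 Ω

Z_qwt = √(Z_0·R_L) = √(75 × 304) = √22800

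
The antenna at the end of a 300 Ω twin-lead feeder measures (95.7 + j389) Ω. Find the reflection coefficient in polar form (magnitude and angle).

Γ ≈ 0.792 ∠ 73.2°

Γ = (Z_L − Z_0)/(Z_L + Z_0) = (-204.3 + j389)/(395.7 + j389)
|Γ| = 439/555 = 0.792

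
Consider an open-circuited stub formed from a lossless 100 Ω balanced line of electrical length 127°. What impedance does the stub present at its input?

Z_in ≈ +j75.4 Ω

tan(βl) = -1.33
For an open-circuited stub, Z_in = −jZ_0·cot(βl) = −jZ_0/tan(βl)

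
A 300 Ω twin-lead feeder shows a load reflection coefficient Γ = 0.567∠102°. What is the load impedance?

Z_L = Z_0·(1 + Γ)/(1 − Γ) = 300·(0.882 + j0.555)/(1.12 − j0.555)

Z_L ≈ 131 + j214 Ω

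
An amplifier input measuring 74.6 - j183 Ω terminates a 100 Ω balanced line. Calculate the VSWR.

VSWR ≈ 6.42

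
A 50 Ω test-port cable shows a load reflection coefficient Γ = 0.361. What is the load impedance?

Z_L ≈ 106 Ω

Z_L = Z_0·(1 + Γ)/(1 − Γ) = 50·(1.36)/(0.639)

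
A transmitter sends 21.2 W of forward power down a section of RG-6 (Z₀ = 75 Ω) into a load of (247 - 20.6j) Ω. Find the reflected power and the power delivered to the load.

|Γ| = |(172 − j20.6)/(322 − j20.6)| = 0.537
|Γ|² = 0.288
P_refl = |Γ|²·P_inc = 6.11 W, P_del = (1 − |Γ|²)·P_inc = 15.1 W

P_reflected ≈ 6.11 W; P_delivered ≈ 15.1 W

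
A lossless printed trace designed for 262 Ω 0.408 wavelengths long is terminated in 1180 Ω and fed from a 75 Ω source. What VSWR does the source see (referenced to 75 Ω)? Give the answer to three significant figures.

βl = 2π × 0.408 = 147°
tan(βl) = -0.652
Z_in = Z_0·(Z_L + jZ_0·tanβl)/(Z_0 + jZ_L·tanβl) = 175 + j342 Ω
Γ_s = (Z_in − Z_s)/(Z_in + Z_s) = (99.6 + j342)/(250 + j342), |Γ_s| = 0.841
VSWR = (1 + |Γ_s|)/(1 − |Γ_s|)

VSWR ≈ 11.6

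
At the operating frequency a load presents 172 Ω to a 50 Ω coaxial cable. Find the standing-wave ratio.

VSWR ≈ 3.44

Γ = (172 − 50)/(172 + 50) = 0.55
VSWR = (1 + 0.55)/(1 − 0.55)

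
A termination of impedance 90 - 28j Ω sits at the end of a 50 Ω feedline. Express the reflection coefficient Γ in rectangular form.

Γ = (Z_L − Z_0)/(Z_L + Z_0) = (40 − j28)/(140 − j28)

Γ ≈ 0.313 − j0.137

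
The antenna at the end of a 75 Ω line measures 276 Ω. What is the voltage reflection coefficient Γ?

Γ = 0.573

Γ = (Z_L − Z_0)/(Z_L + Z_0) = (276 − 75)/(276 + 75) = 201/351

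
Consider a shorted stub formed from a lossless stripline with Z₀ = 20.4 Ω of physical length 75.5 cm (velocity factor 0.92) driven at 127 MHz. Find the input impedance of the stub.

Z_in ≈ −j29.1 Ω

λ = v/f = 0.92·c / 127 MHz = 2.17 m
βl = 2π·l/λ = 2π × 0.347 = 125°
tan(βl) = -1.42
For a shorted stub, Z_in = jZ_0·tan(βl)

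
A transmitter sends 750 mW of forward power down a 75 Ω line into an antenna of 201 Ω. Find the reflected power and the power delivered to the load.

Γ = (201 − 75)/(201 + 75) = 0.457
|Γ|² = 0.208
P_refl = |Γ|²·P_inc = 156 mW, P_del = (1 − |Γ|²)·P_inc = 594 mW

P_reflected ≈ 156 mW; P_delivered ≈ 594 mW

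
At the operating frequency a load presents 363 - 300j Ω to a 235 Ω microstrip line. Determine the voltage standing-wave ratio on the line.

Γ = (Z_L − Z_0)/(Z_L + Z_0) = (128 − j300)/(598 − j300)
|Γ| = 326/669 = 0.488
VSWR = (1 + |Γ|)/(1 − |Γ|) = 1.49/0.512

VSWR ≈ 2.9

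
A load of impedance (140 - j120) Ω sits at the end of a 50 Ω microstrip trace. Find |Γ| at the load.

|Γ| ≈ 0.667

Γ = (Z_L − Z_0)/(Z_L + Z_0) = (90 − j120)/(190 − j120)
|Γ| = 150/225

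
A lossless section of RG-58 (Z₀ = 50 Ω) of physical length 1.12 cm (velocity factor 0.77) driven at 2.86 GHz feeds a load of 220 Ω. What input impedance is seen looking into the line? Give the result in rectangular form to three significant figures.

λ = v/f = 0.77·c / 2.86 GHz = 0.0808 m
βl = 2π·l/λ = 2π × 0.139 = 49.9°
tan(βl) = tan(49.9°) = 1.19
Z_in = Z_0·(Z_L + jZ_0·tanβl)/(Z_0 + jZ_L·tanβl)
     = 50·(220 + j59.4)/(50 + j261)

Z_in ≈ 18.7 − j38.5 Ω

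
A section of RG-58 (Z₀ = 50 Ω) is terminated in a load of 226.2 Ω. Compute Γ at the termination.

Γ = 0.638

Γ = (Z_L − Z_0)/(Z_L + Z_0) = (226.2 − 50)/(226.2 + 50) = 176.2/276.2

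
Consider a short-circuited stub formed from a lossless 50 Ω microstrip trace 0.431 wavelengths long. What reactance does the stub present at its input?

X_in ≈ -23.1 Ω (capacitive)

βl = 2π × 0.431 = 155°
tan(βl) = -0.463
For a short-circuited stub, Z_in = jZ_0·tan(βl)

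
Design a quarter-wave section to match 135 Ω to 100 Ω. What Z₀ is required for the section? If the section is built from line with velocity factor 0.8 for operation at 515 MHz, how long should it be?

Z_qwt ≈ 116 Ω; length ≈ 11.7 cm

Z_qwt = √(Z_0·R_L) = √(100 × 135) = √13500
λ = 0.8·c/f = 0.466 m, so l = λ/4 = 0.117 m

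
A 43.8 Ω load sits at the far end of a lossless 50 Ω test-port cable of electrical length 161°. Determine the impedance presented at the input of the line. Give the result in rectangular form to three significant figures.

Z_in ≈ 44.9 − j3.67 Ω

tan(βl) = tan(161°) = -0.344
Z_in = Z_0·(Z_L + jZ_0·tanβl)/(Z_0 + jZ_L·tanβl)
     = 50·(43.8 − j17.2)/(50 − j15.1)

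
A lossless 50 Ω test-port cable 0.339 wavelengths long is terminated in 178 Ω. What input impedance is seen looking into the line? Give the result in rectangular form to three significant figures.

Z_in ≈ 19 + j28 Ω

βl = 2π × 0.339 = 122°
tan(βl) = tan(122°) = -1.6
Z_in = Z_0·(Z_L + jZ_0·tanβl)/(Z_0 + jZ_L·tanβl)
     = 50·(178 − j79.9)/(50 − j284)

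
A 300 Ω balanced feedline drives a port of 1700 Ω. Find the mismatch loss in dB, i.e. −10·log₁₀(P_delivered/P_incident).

Γ = (1700 − 300)/(1700 + 300) = 0.7
|Γ|² = 0.49, so P_del/P_inc = 1 − |Γ|² = 0.51
ML = −10·log₁₀(1 − |Γ|²)

mismatch loss ≈ 2.92 dB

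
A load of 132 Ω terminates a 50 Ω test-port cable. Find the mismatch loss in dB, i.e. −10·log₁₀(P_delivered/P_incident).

mismatch loss ≈ 0.985 dB

Γ = (132 − 50)/(132 + 50) = 0.451
|Γ|² = 0.203, so P_del/P_inc = 1 − |Γ|² = 0.797
ML = −10·log₁₀(1 − |Γ|²)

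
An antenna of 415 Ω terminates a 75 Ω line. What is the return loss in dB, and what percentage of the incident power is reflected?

Γ = (415 − 75)/(415 + 75) = 0.694
RL = −20·log₁₀(0.694) = 3.17 dB
P_refl/P_inc = |Γ|² = 0.481

RL ≈ 3.17 dB; 48.1% of incident power reflected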